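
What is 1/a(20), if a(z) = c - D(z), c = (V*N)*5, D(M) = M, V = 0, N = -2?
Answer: -1/20 ≈ -0.050000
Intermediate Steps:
c = 0 (c = (0*(-2))*5 = 0*5 = 0)
a(z) = -z (a(z) = 0 - z = -z)
1/a(20) = 1/(-1*20) = 1/(-20) = -1/20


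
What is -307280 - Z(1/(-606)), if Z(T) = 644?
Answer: -307924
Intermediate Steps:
-307280 - Z(1/(-606)) = -307280 - 1*644 = -307280 - 644 = -307924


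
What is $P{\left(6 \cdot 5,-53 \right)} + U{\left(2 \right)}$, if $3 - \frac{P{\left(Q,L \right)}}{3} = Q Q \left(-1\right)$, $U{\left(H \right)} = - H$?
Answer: $2707$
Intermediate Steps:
$P{\left(Q,L \right)} = 9 + 3 Q^{2}$ ($P{\left(Q,L \right)} = 9 - 3 Q Q \left(-1\right) = 9 - 3 Q^{2} \left(-1\right) = 9 - 3 \left(- Q^{2}\right) = 9 + 3 Q^{2}$)
$P{\left(6 \cdot 5,-53 \right)} + U{\left(2 \right)} = \left(9 + 3 \left(6 \cdot 5\right)^{2}\right) - 2 = \left(9 + 3 \cdot 30^{2}\right) - 2 = \left(9 + 3 \cdot 900\right) - 2 = \left(9 + 2700\right) - 2 = 2709 - 2 = 2707$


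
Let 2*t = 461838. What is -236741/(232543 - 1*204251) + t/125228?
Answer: -1444590100/221434411 ≈ -6.5238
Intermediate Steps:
t = 230919 (t = (1/2)*461838 = 230919)
-236741/(232543 - 1*204251) + t/125228 = -236741/(232543 - 1*204251) + 230919/125228 = -236741/(232543 - 204251) + 230919*(1/125228) = -236741/28292 + 230919/125228 = -1444590100/221434411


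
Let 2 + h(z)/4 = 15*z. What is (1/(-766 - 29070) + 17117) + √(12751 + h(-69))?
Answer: 510702811/29836 + √8603 ≈ 17210.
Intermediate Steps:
h(z) = -8 + 60*z (h(z) = -8 + 4*(15*z) = -8 + 60*z)
(1/(-766 - 29070) + 17117) + √(12751 + h(-69)) = (1/(-766 - 29070) + 17117) + √(12751 + (-8 + 60*(-69))) = (1/(-29836) + 17117) + √(12751 + (-8 - 4140)) = (-1/29836 + 17117) + √(12751 - 4148) = 510702811/29836 + √8603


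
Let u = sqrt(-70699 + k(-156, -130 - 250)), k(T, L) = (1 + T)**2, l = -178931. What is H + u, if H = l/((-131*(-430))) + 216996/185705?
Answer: -64630759/32186962 + 3*I*sqrt(5186) ≈ -2.008 + 216.04*I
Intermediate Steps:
H = -64630759/32186962 (H = -178931/((-131*(-430))) + 216996/185705 = -178931/56330 + 216996*(1/185705) = -178931*1/56330 + 16692/14285 = -178931/56330 + 16692/14285 = -64630759/32186962 ≈ -2.0080)
u = 3*I*sqrt(5186) (u = sqrt(-70699 + (1 - 156)**2) = sqrt(-70699 + (-155)**2) = sqrt(-70699 + 24025) = sqrt(-46674) = 3*I*sqrt(5186) ≈ 216.04*I)
H + u = -64630759/32186962 + 3*I*sqrt(5186)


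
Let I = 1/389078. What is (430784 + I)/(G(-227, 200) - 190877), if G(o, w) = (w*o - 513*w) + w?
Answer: -167608577153/131771769806 ≈ -1.2720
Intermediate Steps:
G(o, w) = -512*w + o*w (G(o, w) = (o*w - 513*w) + w = (-513*w + o*w) + w = -512*w + o*w)
I = 1/389078 ≈ 2.5702e-6
(430784 + I)/(G(-227, 200) - 190877) = (430784 + 1/389078)/(200*(-512 - 227) - 190877) = 167608577153/(389078*(200*(-739) - 190877)) = 167608577153/(389078*(-147800 - 190877)) = (167608577153/389078)/(-338677) = (167608577153/389078)*(-1/338677) = -167608577153/131771769806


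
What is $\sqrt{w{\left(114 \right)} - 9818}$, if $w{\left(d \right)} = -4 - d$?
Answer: $12 i \sqrt{69} \approx 99.679 i$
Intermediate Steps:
$\sqrt{w{\left(114 \right)} - 9818} = \sqrt{\left(-4 - 114\right) - 9818} = \sqrt{-118 - 9818} = \sqrt{-9936} = 12 i \sqrt{69}$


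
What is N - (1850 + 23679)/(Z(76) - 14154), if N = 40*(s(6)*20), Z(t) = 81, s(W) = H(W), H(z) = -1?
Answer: -11232871/14073 ≈ -798.19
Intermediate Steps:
s(W) = -1
N = -800 (N = 40*(-1*20) = 40*(-20) = -800)
N - (1850 + 23679)/(Z(76) - 14154) = -800 - (1850 + 23679)/(81 - 14154) = -800 - 25529/(-14073) = -800 - 25529*(-1)/14073 = -800 - 1*(-25529/14073) = -800 + 25529/14073 = -11232871/14073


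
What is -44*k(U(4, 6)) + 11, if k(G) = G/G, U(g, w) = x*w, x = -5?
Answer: -33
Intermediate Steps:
U(g, w) = -5*w
k(G) = 1
-44*k(U(4, 6)) + 11 = -44*1 + 11 = -44 + 11 = -33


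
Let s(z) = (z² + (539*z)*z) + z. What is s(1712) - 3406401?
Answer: 1579305071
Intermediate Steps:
s(z) = z + 540*z² (s(z) = (z² + 539*z²) + z = 540*z² + z = z + 540*z²)
s(1712) - 3406401 = 1712*(1 + 540*1712) - 3406401 = 1712*(1 + 924480) - 3406401 = 1712*924481 - 3406401 = 1582711472 - 3406401 = 1579305071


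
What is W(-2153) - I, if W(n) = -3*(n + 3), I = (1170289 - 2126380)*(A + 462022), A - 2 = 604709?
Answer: 1019893827153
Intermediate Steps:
A = 604711 (A = 2 + 604709 = 604711)
I = -1019893820703 (I = (1170289 - 2126380)*(604711 + 462022) = -956091*1066733 = -1019893820703)
W(n) = -9 - 3*n (W(n) = -3*(3 + n) = -9 - 3*n)
W(-2153) - I = (-9 - 3*(-2153)) - 1*(-1019893820703) = (-9 + 6459) + 1019893820703 = 6450 + 1019893820703 = 1019893827153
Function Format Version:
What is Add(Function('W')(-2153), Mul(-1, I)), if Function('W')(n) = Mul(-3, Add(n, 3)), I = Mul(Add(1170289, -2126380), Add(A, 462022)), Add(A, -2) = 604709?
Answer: 1019893827153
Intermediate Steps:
A = 604711 (A = Add(2, 604709) = 604711)
I = -1019893820703 (I = Mul(Add(1170289, -2126380), Add(604711, 462022)) = Mul(-956091, 1066733) = -1019893820703)
Function('W')(n) = Add(-9, Mul(-3, n)) (Function('W')(n) = Mul(-3, Add(3, n)) = Add(-9, Mul(-3, n)))
Add(Function('W')(-2153), Mul(-1, I)) = Add(Add(-9, Mul(-3, -2153)), Mul(-1, -1019893820703)) = Add(Add(-9, 6459), 1019893820703) = Add(6450, 1019893820703) = 1019893827153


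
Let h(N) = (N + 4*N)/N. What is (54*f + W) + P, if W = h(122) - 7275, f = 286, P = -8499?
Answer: -325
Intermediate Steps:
h(N) = 5 (h(N) = (5*N)/N = 5)
W = -7270 (W = 5 - 7275 = -7270)
(54*f + W) + P = (54*286 - 7270) - 8499 = (15444 - 7270) - 8499 = 8174 - 8499 = -325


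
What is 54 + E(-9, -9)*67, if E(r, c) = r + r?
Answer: -1152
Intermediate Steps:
E(r, c) = 2*r
54 + E(-9, -9)*67 = 54 + (2*(-9))*67 = 54 - 18*67 = 54 - 1206 = -1152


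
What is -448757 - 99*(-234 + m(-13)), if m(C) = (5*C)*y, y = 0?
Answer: -425591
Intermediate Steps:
m(C) = 0 (m(C) = (5*C)*0 = 0)
-448757 - 99*(-234 + m(-13)) = -448757 - 99*(-234 + 0) = -448757 - 99*(-234) = -448757 + 23166 = -425591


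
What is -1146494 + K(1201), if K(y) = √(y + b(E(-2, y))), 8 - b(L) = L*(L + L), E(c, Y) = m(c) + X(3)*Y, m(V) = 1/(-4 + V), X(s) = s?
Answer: -1146494 + I*√934545854/6 ≈ -1.1465e+6 + 5095.1*I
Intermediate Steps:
E(c, Y) = 1/(-4 + c) + 3*Y
b(L) = 8 - 2*L² (b(L) = 8 - L*(L + L) = 8 - L*2*L = 8 - 2*L²)
K(y) = √(8 + y - 2*(-⅙ + 3*y)²) (K(y) = √(y + (8 - 2*(1 + 3*y*(-4 - 2))²/(-4 - 2)²)) = √(y + (8 - 2*(1 + 3*y*(-6))²/36)) = √(y + (8 - 2*(1 - 18*y)²/36)) = √(y + (8 - 2*(-⅙ + 3*y)²)) = √(8 + y - 2*(-⅙ + 3*y)²))
-1146494 + K(1201) = -1146494 + √(286 - 648*1201² + 108*1201)/6 = -1146494 + √(286 - 648*1442401 + 129708)/6 = -1146494 + √(286 - 934675848 + 129708)/6 = -1146494 + √(-934545854)/6 = -1146494 + (I*√934545854)/6 = -1146494 + I*√934545854/6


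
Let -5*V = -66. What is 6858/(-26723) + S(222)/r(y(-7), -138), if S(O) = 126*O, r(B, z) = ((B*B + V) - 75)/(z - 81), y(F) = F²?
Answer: -204647015997/78138052 ≈ -2619.0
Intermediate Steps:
V = 66/5 (V = -⅕*(-66) = 66/5 ≈ 13.200)
r(B, z) = (-309/5 + B²)/(-81 + z) (r(B, z) = ((B*B + 66/5) - 75)/(z - 81) = ((B² + 66/5) - 75)/(-81 + z) = ((66/5 + B²) - 75)/(-81 + z) = (-309/5 + B²)/(-81 + z))
6858/(-26723) + S(222)/r(y(-7), -138) = 6858/(-26723) + (126*222)/(((-309/5 + ((-7)²)²)/(-81 - 138))) = 6858*(-1/26723) + 27972/(((-309/5 + 49²)/(-219))) = -6858/26723 + 27972/((-(-309/5 + 2401)/219)) = -6858/26723 + 27972/((-1/219*11696/5)) = -6858/26723 + 27972/(-11696/1095) = -6858/26723 + 27972*(-1095/11696) = -6858/26723 - 7657335/2924 = -204647015997/78138052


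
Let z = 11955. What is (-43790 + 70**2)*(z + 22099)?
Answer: -1324360060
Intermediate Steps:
(-43790 + 70**2)*(z + 22099) = (-43790 + 70**2)*(11955 + 22099) = (-43790 + 4900)*34054 = -38890*34054 = -1324360060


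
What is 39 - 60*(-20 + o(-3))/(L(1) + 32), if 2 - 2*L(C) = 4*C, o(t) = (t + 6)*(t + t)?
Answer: 3489/31 ≈ 112.55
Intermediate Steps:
o(t) = 2*t*(6 + t) (o(t) = (6 + t)*(2*t) = 2*t*(6 + t))
L(C) = 1 - 2*C
39 - 60*(-20 + o(-3))/(L(1) + 32) = 39 - 60*(-20 + 2*(-3)*(6 - 3))/((1 - 2*1) + 32) = 39 - 60*(-20 + 2*(-3)*3)/((1 - 2) + 32) = 39 - 60*(-20 - 18)/(-1 + 32) = 39 - (-2280)/31 = 39 - 60*(-38/31) = 39 + 2280/31 = 3489/31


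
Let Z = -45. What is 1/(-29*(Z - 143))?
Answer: 1/5452 ≈ 0.00018342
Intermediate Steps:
1/(-29*(Z - 143)) = 1/(-29*(-45 - 143)) = 1/(-29*(-188)) = 1/5452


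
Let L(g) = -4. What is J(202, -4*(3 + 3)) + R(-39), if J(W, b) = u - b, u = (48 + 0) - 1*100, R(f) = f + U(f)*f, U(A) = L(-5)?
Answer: 89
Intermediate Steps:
U(A) = -4
R(f) = -3*f (R(f) = f - 4*f = -3*f)
u = -52 (u = 48 - 100 = -52)
J(W, b) = -52 - b
J(202, -4*(3 + 3)) + R(-39) = (-52 - (-4)*(3 + 3)) - 3*(-39) = (-52 - (-4)*6) + 117 = (-52 - 1*(-24)) + 117 = (-52 + 24) + 117 = -28 + 117 = 89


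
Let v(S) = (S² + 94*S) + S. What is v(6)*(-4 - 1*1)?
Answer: -3030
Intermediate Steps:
v(S) = S² + 95*S
v(6)*(-4 - 1*1) = (6*(95 + 6))*(-4 - 1*1) = (6*101)*(-4 - 1) = 606*(-5) = -3030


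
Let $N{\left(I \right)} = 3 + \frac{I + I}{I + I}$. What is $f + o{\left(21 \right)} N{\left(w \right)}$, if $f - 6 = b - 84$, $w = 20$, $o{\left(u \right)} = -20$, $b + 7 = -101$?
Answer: $-266$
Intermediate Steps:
$b = -108$ ($b = -7 - 101 = -108$)
$f = -186$ ($f = 6 - 192 = -186$)
$N{\left(I \right)} = 4$ ($N{\left(I \right)} = 3 + \frac{2 I}{2 I} = 3 + 2 I \frac{1}{2 I} = 3 + 1 = 4$)
$f + o{\left(21 \right)} N{\left(w \right)} = -186 - 80 = -266$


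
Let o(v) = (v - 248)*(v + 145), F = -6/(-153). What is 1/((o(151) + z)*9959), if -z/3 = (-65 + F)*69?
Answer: -17/2584430213 ≈ -6.5778e-9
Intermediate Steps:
F = 2/51 (F = -6*(-1/153) = 2/51 ≈ 0.039216)
o(v) = (-248 + v)*(145 + v)
z = 228597/17 (z = -3*(-65 + 2/51)*69 = -(-3313)*69/17 = -3*(-76199/17) = 228597/17 ≈ 13447.)
1/((o(151) + z)*9959) = 1/(((-35960 + 151**2 - 103*151) + 228597/17)*9959) = (1/9959)/((-35960 + 22801 - 15553) + 228597/17) = (1/9959)/(-28712 + 228597/17) = (1/9959)/(-259507/17) = -17/259507*1/9959 = -17/2584430213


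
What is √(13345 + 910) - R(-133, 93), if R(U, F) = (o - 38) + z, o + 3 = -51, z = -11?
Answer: 103 + √14255 ≈ 222.39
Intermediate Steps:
o = -54 (o = -3 - 51 = -54)
R(U, F) = -103 (R(U, F) = (-54 - 38) - 11 = -92 - 11 = -103)
√(13345 + 910) - R(-133, 93) = √(13345 + 910) - 1*(-103) = √14255 + 103 = 103 + √14255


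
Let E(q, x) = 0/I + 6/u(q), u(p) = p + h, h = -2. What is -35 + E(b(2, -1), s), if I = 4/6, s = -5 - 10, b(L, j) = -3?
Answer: -181/5 ≈ -36.200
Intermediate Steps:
u(p) = -2 + p (u(p) = p - 2 = -2 + p)
s = -15
I = 2/3 (I = 4*(1/6) = 2/3 ≈ 0.66667)
E(q, x) = 6/(-2 + q) (E(q, x) = 0/(2/3) + 6/(-2 + q) = 0*(3/2) + 6/(-2 + q) = 0 + 6/(-2 + q) = 6/(-2 + q))
-35 + E(b(2, -1), s) = -35 + 6/(-2 - 3) = -35 + 6/(-5) = -35 + 6*(-1/5) = -35 - 6/5 = -181/5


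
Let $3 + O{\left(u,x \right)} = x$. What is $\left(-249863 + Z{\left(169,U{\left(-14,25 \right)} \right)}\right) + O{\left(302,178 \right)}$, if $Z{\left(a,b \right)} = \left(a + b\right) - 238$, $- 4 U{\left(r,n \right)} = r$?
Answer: $- \frac{499507}{2} \approx -2.4975 \cdot 10^{5}$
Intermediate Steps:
$O{\left(u,x \right)} = -3 + x$
$U{\left(r,n \right)} = - \frac{r}{4}$
$Z{\left(a,b \right)} = -238 + a + b$
$\left(-249863 + Z{\left(169,U{\left(-14,25 \right)} \right)}\right) + O{\left(302,178 \right)} = \left(-249863 - \frac{131}{2}\right) + \left(-3 + 178\right) = \left(-249863 + \left(-238 + 169 + \frac{7}{2}\right)\right) + 175 = \left(-249863 - \frac{131}{2}\right) + 175 = - \frac{499857}{2} + 175 = - \frac{499507}{2}$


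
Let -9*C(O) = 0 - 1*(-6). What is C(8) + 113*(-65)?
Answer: -22037/3 ≈ -7345.7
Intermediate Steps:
C(O) = -⅔ (C(O) = -(0 - 1*(-6))/9 = -(0 + 6)/9 = -⅑*6 = -⅔)
C(8) + 113*(-65) = -⅔ + 113*(-65) = -⅔ - 7345 = -22037/3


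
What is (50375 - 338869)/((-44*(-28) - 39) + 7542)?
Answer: -288494/8735 ≈ -33.027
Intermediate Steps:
(50375 - 338869)/((-44*(-28) - 39) + 7542) = -288494/((1232 - 39) + 7542) = -288494/(1193 + 7542) = -288494/8735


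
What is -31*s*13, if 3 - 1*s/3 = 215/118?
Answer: -168051/118 ≈ -1424.2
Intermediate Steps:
s = 417/118 (s = 9 - 645/118 = 417/118 ≈ 3.5339)
-31*s*13 = -31*417/118*13 = -12927/118*13 = -168051/118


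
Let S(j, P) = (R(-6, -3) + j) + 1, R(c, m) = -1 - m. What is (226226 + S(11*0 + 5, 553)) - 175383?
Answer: 50851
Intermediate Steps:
S(j, P) = 3 + j (S(j, P) = ((-1 - 1*(-3)) + j) + 1 = ((-1 + 3) + j) + 1 = (2 + j) + 1 = 3 + j)
(226226 + S(11*0 + 5, 553)) - 175383 = (226226 + (3 + (11*0 + 5))) - 175383 = (226226 + (3 + (0 + 5))) - 175383 = (226226 + (3 + 5)) - 175383 = (226226 + 8) - 175383 = 226234 - 175383 = 50851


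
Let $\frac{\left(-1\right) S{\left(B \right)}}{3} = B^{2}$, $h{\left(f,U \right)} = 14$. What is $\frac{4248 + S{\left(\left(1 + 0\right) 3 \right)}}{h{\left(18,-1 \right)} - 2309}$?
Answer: $- \frac{469}{255} \approx -1.8392$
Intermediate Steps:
$S{\left(B \right)} = - 3 B^{2}$
$\frac{4248 + S{\left(\left(1 + 0\right) 3 \right)}}{h{\left(18,-1 \right)} - 2309} = \frac{4248 - 3 \left(\left(1 + 0\right) 3\right)^{2}}{14 - 2309} = \frac{4248 - 3 \left(1 \cdot 3\right)^{2}}{-2295} = \left(4248 - 3 \cdot 3^{2}\right) \left(- \frac{1}{2295}\right) = \left(4248 - 27\right) \left(- \frac{1}{2295}\right) = 4221 \left(- \frac{1}{2295}\right) = - \frac{469}{255}$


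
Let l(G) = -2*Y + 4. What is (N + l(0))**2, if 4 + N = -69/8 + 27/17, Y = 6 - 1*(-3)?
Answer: 11594025/18496 ≈ 626.84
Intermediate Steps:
Y = 9 (Y = 6 + 3 = 9)
N = -1501/136 (N = -4 + (-69/8 + 27/17) = -4 - 957/136 = -1501/136 ≈ -11.037)
l(G) = -14 (l(G) = -2*9 + 4 = -18 + 4 = -14)
(N + l(0))**2 = (-1501/136 - 14)**2 = (-3405/136)**2 = 11594025/18496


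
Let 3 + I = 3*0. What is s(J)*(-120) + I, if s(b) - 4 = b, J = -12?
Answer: 957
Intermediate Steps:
s(b) = 4 + b
I = -3 (I = -3 + 3*0 = -3 + 0 = -3)
s(J)*(-120) + I = (4 - 12)*(-120) - 3 = -8*(-120) - 3 = 960 - 3 = 957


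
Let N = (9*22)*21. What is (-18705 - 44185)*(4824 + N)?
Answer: -564877980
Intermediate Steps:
N = 4158 (N = 198*21 = 4158)
(-18705 - 44185)*(4824 + N) = (-18705 - 44185)*(4824 + 4158) = -62890*8982 = -564877980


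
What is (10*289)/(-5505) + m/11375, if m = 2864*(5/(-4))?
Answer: -2103266/2504775 ≈ -0.83970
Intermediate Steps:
m = -3580 (m = 2864*(5*(-¼)) = 2864*(-5/4) = -3580)
(10*289)/(-5505) + m/11375 = (10*289)/(-5505) - 3580/11375 = 2890*(-1/5505) - 3580*1/11375 = -578/1101 - 716/2275 = -2103266/2504775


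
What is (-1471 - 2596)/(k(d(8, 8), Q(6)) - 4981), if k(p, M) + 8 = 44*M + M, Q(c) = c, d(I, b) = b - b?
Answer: 4067/4719 ≈ 0.86184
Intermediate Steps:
d(I, b) = 0
k(p, M) = -8 + 45*M (k(p, M) = -8 + (44*M + M) = -8 + 45*M)
(-1471 - 2596)/(k(d(8, 8), Q(6)) - 4981) = (-1471 - 2596)/((-8 + 45*6) - 4981) = -4067/((-8 + 270) - 4981) = -4067/(262 - 4981) = -4067/(-4719) = -4067*(-1/4719) = 4067/4719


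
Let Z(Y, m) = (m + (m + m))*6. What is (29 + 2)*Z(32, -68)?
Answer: -37944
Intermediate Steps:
Z(Y, m) = 18*m (Z(Y, m) = (m + 2*m)*6 = (3*m)*6 = 18*m)
(29 + 2)*Z(32, -68) = (29 + 2)*(18*(-68)) = 31*(-1224) = -37944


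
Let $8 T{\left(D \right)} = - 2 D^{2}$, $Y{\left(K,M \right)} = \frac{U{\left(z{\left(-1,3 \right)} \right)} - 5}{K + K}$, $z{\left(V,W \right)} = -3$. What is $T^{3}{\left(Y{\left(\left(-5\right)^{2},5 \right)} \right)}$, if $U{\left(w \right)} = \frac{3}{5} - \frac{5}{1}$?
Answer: $- \frac{10779215329}{15625000000000000} \approx -6.8987 \cdot 10^{-7}$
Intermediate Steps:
$U{\left(w \right)} = - \frac{22}{5}$ ($U{\left(w \right)} = 3 \cdot \frac{1}{5} - 5 = \frac{3}{5} - 5 = - \frac{22}{5}$)
$Y{\left(K,M \right)} = - \frac{47}{10 K}$ ($Y{\left(K,M \right)} = \frac{- \frac{22}{5} - 5}{K + K} = - \frac{47}{5 \cdot 2 K} = - \frac{47 \frac{1}{2 K}}{5} = - \frac{47}{10 K}$)
$T{\left(D \right)} = - \frac{D^{2}}{4}$ ($T{\left(D \right)} = \frac{\left(-2\right) D^{2}}{8} = - \frac{D^{2}}{4}$)
$T^{3}{\left(Y{\left(\left(-5\right)^{2},5 \right)} \right)} = \left(- \frac{\left(- \frac{47}{10 \left(-5\right)^{2}}\right)^{2}}{4}\right)^{3} = \left(- \frac{\left(- \frac{47}{10 \cdot 25}\right)^{2}}{4}\right)^{3} = \left(- \frac{\left(\left(- \frac{47}{10}\right) \frac{1}{25}\right)^{2}}{4}\right)^{3} = \left(- \frac{\left(- \frac{47}{250}\right)^{2}}{4}\right)^{3} = \left(\left(- \frac{1}{4}\right) \frac{2209}{62500}\right)^{3} = \left(- \frac{2209}{250000}\right)^{3} = - \frac{10779215329}{15625000000000000}$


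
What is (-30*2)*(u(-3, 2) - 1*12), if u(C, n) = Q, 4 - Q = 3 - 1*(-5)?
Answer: 960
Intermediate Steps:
Q = -4 (Q = 4 - (3 - 1*(-5)) = 4 - (3 + 5) = 4 - 1*8 = 4 - 8 = -4)
u(C, n) = -4
(-30*2)*(u(-3, 2) - 1*12) = (-30*2)*(-4 - 1*12) = -60*(-4 - 12) = -60*(-16) = 960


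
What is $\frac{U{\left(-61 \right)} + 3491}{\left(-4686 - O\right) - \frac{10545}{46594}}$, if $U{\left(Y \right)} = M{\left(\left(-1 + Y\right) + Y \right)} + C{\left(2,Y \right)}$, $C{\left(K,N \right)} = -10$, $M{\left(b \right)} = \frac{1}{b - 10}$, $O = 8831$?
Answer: $- \frac{21571717368}{83766278519} \approx -0.25752$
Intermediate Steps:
$M{\left(b \right)} = \frac{1}{-10 + b}$
$U{\left(Y \right)} = -10 + \frac{1}{-11 + 2 Y}$ ($U{\left(Y \right)} = \frac{1}{-10 + \left(\left(-1 + Y\right) + Y\right)} - 10 = \frac{1}{-10 + \left(-1 + 2 Y\right)} - 10 = \frac{1}{-11 + 2 Y} - 10 = -10 + \frac{1}{-11 + 2 Y}$)
$\frac{U{\left(-61 \right)} + 3491}{\left(-4686 - O\right) - \frac{10545}{46594}} = \frac{\frac{111 - -1220}{-11 + 2 \left(-61\right)} + 3491}{\left(-4686 - 8831\right) - \frac{10545}{46594}} = \frac{\frac{111 + 1220}{-11 - 122} + 3491}{\left(-4686 - 8831\right) - \frac{10545}{46594}} = \frac{\frac{1}{-133} \cdot 1331 + 3491}{-13517 - \frac{10545}{46594}} = \frac{\left(- \frac{1}{133}\right) 1331 + 3491}{- \frac{629821643}{46594}} = \left(- \frac{1331}{133} + 3491\right) \left(- \frac{46594}{629821643}\right) = \frac{462972}{133} \left(- \frac{46594}{629821643}\right) = - \frac{21571717368}{83766278519}$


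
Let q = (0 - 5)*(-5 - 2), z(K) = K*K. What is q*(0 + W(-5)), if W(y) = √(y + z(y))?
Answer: 70*√5 ≈ 156.52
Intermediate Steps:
z(K) = K²
q = 35 (q = -5*(-7) = 35)
W(y) = √(y + y²)
q*(0 + W(-5)) = 35*(0 + √(-5*(1 - 5))) = 35*(0 + √(-5*(-4))) = 35*(0 + √20) = 35*(0 + 2*√5) = 35*(2*√5) = 70*√5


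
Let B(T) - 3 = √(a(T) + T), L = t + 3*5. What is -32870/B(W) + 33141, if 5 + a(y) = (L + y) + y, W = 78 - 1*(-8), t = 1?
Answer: 871527/26 - 3287*√269/26 ≈ 31447.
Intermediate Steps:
W = 86 (W = 78 + 8 = 86)
L = 16 (L = 1 + 3*5 = 1 + 15 = 16)
a(y) = 11 + 2*y (a(y) = -5 + ((16 + y) + y) = -5 + (16 + 2*y) = 11 + 2*y)
B(T) = 3 + √(11 + 3*T) (B(T) = 3 + √((11 + 2*T) + T) = 3 + √(11 + 3*T))
-32870/B(W) + 33141 = -32870/(3 + √(11 + 3*86)) + 33141 = -32870/(3 + √(11 + 258)) + 33141 = -32870/(3 + √269) + 33141 = 33141 - 32870/(3 + √269)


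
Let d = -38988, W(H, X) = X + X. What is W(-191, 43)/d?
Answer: -43/19494 ≈ -0.0022058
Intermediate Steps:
W(H, X) = 2*X
W(-191, 43)/d = (2*43)/(-38988) = 86*(-1/38988) = -43/19494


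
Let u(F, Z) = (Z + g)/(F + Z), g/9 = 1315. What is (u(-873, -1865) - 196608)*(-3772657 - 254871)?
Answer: 1084054821284936/1369 ≈ 7.9186e+11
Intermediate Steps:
g = 11835 (g = 9*1315 = 11835)
u(F, Z) = (11835 + Z)/(F + Z) (u(F, Z) = (Z + 11835)/(F + Z) = (11835 + Z)/(F + Z))
(u(-873, -1865) - 196608)*(-3772657 - 254871) = ((11835 - 1865)/(-873 - 1865) - 196608)*(-3772657 - 254871) = (9970/(-2738) - 196608)*(-4027528) = (-1/2738*9970 - 196608)*(-4027528) = (-4985/1369 - 196608)*(-4027528) = -269161337/1369*(-4027528) = 1084054821284936/1369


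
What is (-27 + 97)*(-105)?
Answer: -7350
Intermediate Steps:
(-27 + 97)*(-105) = 70*(-105) = -7350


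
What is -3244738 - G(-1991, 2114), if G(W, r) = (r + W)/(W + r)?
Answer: -3244739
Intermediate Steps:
G(W, r) = 1 (G(W, r) = (W + r)/(W + r) = 1)
-3244738 - G(-1991, 2114) = -3244738 - 1*1 = -3244738 - 1 = -3244739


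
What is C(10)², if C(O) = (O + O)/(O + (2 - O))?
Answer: 100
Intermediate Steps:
C(O) = O (C(O) = (2*O)/2 = (2*O)*(½) = O)
C(10)² = 10² = 100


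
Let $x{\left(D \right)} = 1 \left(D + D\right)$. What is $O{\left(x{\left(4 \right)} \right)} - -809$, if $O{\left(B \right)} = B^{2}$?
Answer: $873$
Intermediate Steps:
$x{\left(D \right)} = 2 D$ ($x{\left(D \right)} = 1 \cdot 2 D = 2 D$)
$O{\left(x{\left(4 \right)} \right)} - -809 = \left(2 \cdot 4\right)^{2} - -809 = 8^{2} + 809 = 64 + 809 = 873$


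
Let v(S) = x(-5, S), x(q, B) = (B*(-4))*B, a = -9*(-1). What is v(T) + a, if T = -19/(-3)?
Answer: -1363/9 ≈ -151.44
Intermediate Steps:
a = 9
x(q, B) = -4*B² (x(q, B) = (-4*B)*B = -4*B²)
T = 19/3 (T = -19*(-⅓) = 19/3 ≈ 6.3333)
v(S) = -4*S²
v(T) + a = -4*(19/3)² + 9 = -4*361/9 + 9 = -1444/9 + 9 = -1363/9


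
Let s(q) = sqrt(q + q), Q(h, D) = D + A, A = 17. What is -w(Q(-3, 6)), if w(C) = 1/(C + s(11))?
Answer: -23/507 + sqrt(22)/507 ≈ -0.036114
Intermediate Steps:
Q(h, D) = 17 + D (Q(h, D) = D + 17 = 17 + D)
s(q) = sqrt(2)*sqrt(q) (s(q) = sqrt(2*q) = sqrt(2)*sqrt(q))
w(C) = 1/(C + sqrt(22)) (w(C) = 1/(C + sqrt(2)*sqrt(11)) = 1/(C + sqrt(22)))
-w(Q(-3, 6)) = -1/((17 + 6) + sqrt(22)) = -1/(23 + sqrt(22))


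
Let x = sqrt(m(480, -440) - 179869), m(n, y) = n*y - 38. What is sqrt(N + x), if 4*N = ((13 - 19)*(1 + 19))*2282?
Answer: sqrt(-68460 + I*sqrt(391107)) ≈ 1.195 + 261.65*I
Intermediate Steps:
m(n, y) = -38 + n*y
x = I*sqrt(391107) (x = sqrt((-38 + 480*(-440)) - 179869) = sqrt((-38 - 211200) - 179869) = sqrt(-211238 - 179869) = sqrt(-391107) = I*sqrt(391107) ≈ 625.39*I)
N = -68460 (N = (((13 - 19)*(1 + 19))*2282)/4 = (-6*20*2282)/4 = (-120*2282)/4 = (1/4)*(-273840) = -68460)
sqrt(N + x) = sqrt(-68460 + I*sqrt(391107))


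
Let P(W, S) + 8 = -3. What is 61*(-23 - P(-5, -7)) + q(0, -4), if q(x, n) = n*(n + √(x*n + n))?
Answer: -716 - 8*I ≈ -716.0 - 8.0*I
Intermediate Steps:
P(W, S) = -11 (P(W, S) = -8 - 3 = -11)
q(x, n) = n*(n + √(n + n*x)) (q(x, n) = n*(n + √(n*x + n)) = n*(n + √(n + n*x)))
61*(-23 - P(-5, -7)) + q(0, -4) = 61*(-23 - 1*(-11)) - 4*(-4 + √(-4*(1 + 0))) = 61*(-23 + 11) - 4*(-4 + √(-4*1)) = 61*(-12) - 4*(-4 + √(-4)) = -732 - 4*(-4 + 2*I) = -732 + (16 - 8*I) = -716 - 8*I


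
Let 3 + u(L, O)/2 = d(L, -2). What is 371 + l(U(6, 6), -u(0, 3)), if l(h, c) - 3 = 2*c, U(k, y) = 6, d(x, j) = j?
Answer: 394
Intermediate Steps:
u(L, O) = -10 (u(L, O) = -6 + 2*(-2) = -6 - 4 = -10)
l(h, c) = 3 + 2*c
371 + l(U(6, 6), -u(0, 3)) = 371 + (3 + 2*(-1*(-10))) = 371 + (3 + 2*10) = 371 + (3 + 20) = 371 + 23 = 394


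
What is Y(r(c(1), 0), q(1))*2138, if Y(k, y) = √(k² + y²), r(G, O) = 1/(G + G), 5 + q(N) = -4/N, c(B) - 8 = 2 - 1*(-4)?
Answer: 1069*√63505/14 ≈ 19242.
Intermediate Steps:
c(B) = 14 (c(B) = 8 + (2 - 1*(-4)) = 8 + (2 + 4) = 8 + 6 = 14)
q(N) = -5 - 4/N
r(G, O) = 1/(2*G)
Y(r(c(1), 0), q(1))*2138 = √(((½)/14)² + (-5 - 4/1)²)*2138 = √(((½)*(1/14))² + (-5 - 4*1)²)*2138 = √((1/28)² + (-5 - 4)²)*2138 = √(1/784 + (-9)²)*2138 = √(1/784 + 81)*2138 = √(63505/784)*2138 = (√63505/28)*2138 = 1069*√63505/14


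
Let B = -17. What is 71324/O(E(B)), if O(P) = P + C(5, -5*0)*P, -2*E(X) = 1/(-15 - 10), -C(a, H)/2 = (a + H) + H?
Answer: -3566200/9 ≈ -3.9624e+5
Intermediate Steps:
C(a, H) = -4*H - 2*a (C(a, H) = -2*((a + H) + H) = -2*((H + a) + H) = -2*(a + 2*H) = -4*H - 2*a)
E(X) = 1/50 (E(X) = -1/(2*(-15 - 10)) = -1/2/(-25) = -1/2*(-1/25) = 1/50)
O(P) = -9*P (O(P) = P + (-(-20)*0 - 2*5)*P = P + (-4*0 - 10)*P = P + (0 - 10)*P = P - 10*P = -9*P)
71324/O(E(B)) = 71324/((-9*1/50)) = 71324/(-9/50) = 71324*(-50/9) = -3566200/9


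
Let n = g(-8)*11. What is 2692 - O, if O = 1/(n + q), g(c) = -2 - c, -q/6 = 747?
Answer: 11887873/4416 ≈ 2692.0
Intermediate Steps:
q = -4482 (q = -6*747 = -4482)
n = 66 (n = (-2 - 1*(-8))*11 = (-2 + 8)*11 = 6*11 = 66)
O = -1/4416 (O = 1/(66 - 4482) = 1/(-4416) = -1/4416 ≈ -0.00022645)
2692 - O = 2692 - 1*(-1/4416) = 2692 + 1/4416 = 11887873/4416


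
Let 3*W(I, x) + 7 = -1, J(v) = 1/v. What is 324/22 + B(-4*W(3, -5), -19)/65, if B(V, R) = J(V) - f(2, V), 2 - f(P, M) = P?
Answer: 336993/22880 ≈ 14.729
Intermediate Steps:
f(P, M) = 2 - P
W(I, x) = -8/3 (W(I, x) = -7/3 + (⅓)*(-1) = -7/3 - ⅓ = -8/3)
B(V, R) = 1/V (B(V, R) = 1/V - (2 - 1*2) = 1/V - (2 - 2) = 1/V - 1*0 = 1/V + 0 = 1/V)
324/22 + B(-4*W(3, -5), -19)/65 = 324/22 + 1/(-4*(-8/3)*65) = 324*(1/22) + (1/65)/(32/3) = 162/11 + (3/32)*(1/65) = 162/11 + 3/2080 = 336993/22880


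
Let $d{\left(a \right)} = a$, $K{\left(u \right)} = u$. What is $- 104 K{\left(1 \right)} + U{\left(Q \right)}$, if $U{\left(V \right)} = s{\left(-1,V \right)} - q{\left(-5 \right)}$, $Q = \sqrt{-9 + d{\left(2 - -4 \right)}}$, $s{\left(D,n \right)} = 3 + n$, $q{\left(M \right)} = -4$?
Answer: $-97 + i \sqrt{3} \approx -97.0 + 1.732 i$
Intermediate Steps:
$Q = i \sqrt{3}$ ($Q = \sqrt{-9 + \left(2 - -4\right)} = \sqrt{-9 + \left(2 + 4\right)} = \sqrt{-9 + 6} = \sqrt{-3} = i \sqrt{3} \approx 1.732 i$)
$U{\left(V \right)} = 7 + V$ ($U{\left(V \right)} = \left(3 + V\right) - -4 = \left(3 + V\right) + 4 = 7 + V$)
$- 104 K{\left(1 \right)} + U{\left(Q \right)} = \left(-104\right) 1 + \left(7 + i \sqrt{3}\right) = -104 + \left(7 + i \sqrt{3}\right) = -97 + i \sqrt{3}$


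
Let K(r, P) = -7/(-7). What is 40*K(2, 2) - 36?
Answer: 4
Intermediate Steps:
K(r, P) = 1 (K(r, P) = -7*(-⅐) = 1)
40*K(2, 2) - 36 = 40*1 - 36 = 40 - 36 = 4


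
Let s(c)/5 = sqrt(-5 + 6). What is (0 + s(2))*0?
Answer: 0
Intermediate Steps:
s(c) = 5 (s(c) = 5*sqrt(-5 + 6) = 5*sqrt(1) = 5*1 = 5)
(0 + s(2))*0 = (0 + 5)*0 = 5*0 = 0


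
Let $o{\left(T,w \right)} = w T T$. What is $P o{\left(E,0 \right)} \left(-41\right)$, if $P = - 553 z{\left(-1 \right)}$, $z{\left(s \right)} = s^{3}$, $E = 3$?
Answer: $0$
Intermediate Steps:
$o{\left(T,w \right)} = w T^{2}$ ($o{\left(T,w \right)} = T w T = w T^{2}$)
$P = 553$ ($P = - 553 \left(-1\right)^{3} = \left(-553\right) \left(-1\right) = 553$)
$P o{\left(E,0 \right)} \left(-41\right) = 553 \cdot 0 \cdot 3^{2} \left(-41\right) = 553 \cdot 0 \cdot 9 \left(-41\right) = 553 \cdot 0 \left(-41\right) = 553 \cdot 0 = 0$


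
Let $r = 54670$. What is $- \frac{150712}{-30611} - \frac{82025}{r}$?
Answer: $\frac{163673079}{47814382} \approx 3.4231$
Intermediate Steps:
$- \frac{150712}{-30611} - \frac{82025}{r} = - \frac{150712}{-30611} - \frac{82025}{54670} = \left(-150712\right) \left(- \frac{1}{30611}\right) - \frac{16405}{10934} = \frac{150712}{30611} - \frac{16405}{10934} = \frac{163673079}{47814382}$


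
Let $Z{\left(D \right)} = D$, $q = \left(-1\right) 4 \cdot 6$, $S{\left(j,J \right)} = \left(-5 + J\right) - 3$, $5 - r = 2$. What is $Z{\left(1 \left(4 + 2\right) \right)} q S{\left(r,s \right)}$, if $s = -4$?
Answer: $1728$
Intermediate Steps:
$r = 3$ ($r = 5 - 2 = 3$)
$S{\left(j,J \right)} = -8 + J$
$q = -24$ ($q = \left(-4\right) 6 = -24$)
$Z{\left(1 \left(4 + 2\right) \right)} q S{\left(r,s \right)} = 1 \left(4 + 2\right) \left(-24\right) \left(-8 - 4\right) = 1 \cdot 6 \left(-24\right) \left(-12\right) = 6 \left(-24\right) \left(-12\right) = \left(-144\right) \left(-12\right) = 1728$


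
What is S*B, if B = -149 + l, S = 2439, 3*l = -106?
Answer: -449589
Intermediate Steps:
l = -106/3 (l = (⅓)*(-106) = -106/3 ≈ -35.333)
B = -553/3 (B = -149 - 106/3 = -553/3 ≈ -184.33)
S*B = 2439*(-553/3) = -449589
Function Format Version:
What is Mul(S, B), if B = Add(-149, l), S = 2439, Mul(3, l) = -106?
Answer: -449589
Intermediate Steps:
l = Rational(-106, 3) (l = Mul(Rational(1, 3), -106) = Rational(-106, 3) ≈ -35.333)
B = Rational(-553, 3) (B = Add(-149, Rational(-106, 3)) = Rational(-553, 3) ≈ -184.33)
Mul(S, B) = Mul(2439, Rational(-553, 3)) = -449589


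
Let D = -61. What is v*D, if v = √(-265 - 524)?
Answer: -61*I*√789 ≈ -1713.4*I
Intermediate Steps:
v = I*√789 (v = √(-789) = I*√789 ≈ 28.089*I)
v*D = (I*√789)*(-61) = -61*I*√789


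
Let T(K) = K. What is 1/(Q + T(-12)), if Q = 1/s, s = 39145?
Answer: -39145/469739 ≈ -0.083333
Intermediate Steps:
Q = 1/39145 ≈ 2.5546e-5
1/(Q + T(-12)) = 1/(1/39145 - 12) = 1/(-469739/39145) = -39145/469739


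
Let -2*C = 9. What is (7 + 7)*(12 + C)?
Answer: 105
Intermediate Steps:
C = -9/2 (C = -½*9 = -9/2 ≈ -4.5000)
(7 + 7)*(12 + C) = (7 + 7)*(12 - 9/2) = 14*(15/2) = 105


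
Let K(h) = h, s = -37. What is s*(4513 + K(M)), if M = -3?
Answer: -166870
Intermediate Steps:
s*(4513 + K(M)) = -37*(4513 - 3) = -37*4510 = -166870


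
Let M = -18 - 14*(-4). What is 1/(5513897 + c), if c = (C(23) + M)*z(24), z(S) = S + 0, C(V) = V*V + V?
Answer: 1/5528057 ≈ 1.8090e-7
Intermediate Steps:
C(V) = V + V² (C(V) = V² + V = V + V²)
z(S) = S
M = 38 (M = -18 + 56 = 38)
c = 14160 (c = (23*(1 + 23) + 38)*24 = (23*24 + 38)*24 = (552 + 38)*24 = 590*24 = 14160)
1/(5513897 + c) = 1/(5513897 + 14160) = 1/5528057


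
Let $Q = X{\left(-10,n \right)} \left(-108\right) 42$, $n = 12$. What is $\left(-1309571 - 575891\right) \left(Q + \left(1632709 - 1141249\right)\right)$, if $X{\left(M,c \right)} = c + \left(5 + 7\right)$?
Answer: $-721370219352$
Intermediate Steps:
$X{\left(M,c \right)} = 12 + c$ ($X{\left(M,c \right)} = c + 12 = 12 + c$)
$Q = -108864$ ($Q = \left(12 + 12\right) \left(-108\right) 42 = 24 \left(-108\right) 42 = \left(-2592\right) 42 = -108864$)
$\left(-1309571 - 575891\right) \left(Q + \left(1632709 - 1141249\right)\right) = \left(-1309571 - 575891\right) \left(-108864 + \left(1632709 - 1141249\right)\right) = - 1885462 \left(-108864 + 491460\right) = \left(-1885462\right) 382596 = -721370219352$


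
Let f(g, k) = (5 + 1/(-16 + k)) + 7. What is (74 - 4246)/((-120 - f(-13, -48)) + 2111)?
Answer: -267008/126657 ≈ -2.1081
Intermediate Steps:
f(g, k) = 12 + 1/(-16 + k)
(74 - 4246)/((-120 - f(-13, -48)) + 2111) = (74 - 4246)/((-120 - (-191 + 12*(-48))/(-16 - 48)) + 2111) = -4172/((-120 - (-191 - 576)/(-64)) + 2111) = -4172/((-120 - (-1)*(-767)/64) + 2111) = -4172/((-120 - 1*767/64) + 2111) = -4172/((-120 - 767/64) + 2111) = -4172/(-8447/64 + 2111) = -4172/126657/64 = -4172*64/126657 = -267008/126657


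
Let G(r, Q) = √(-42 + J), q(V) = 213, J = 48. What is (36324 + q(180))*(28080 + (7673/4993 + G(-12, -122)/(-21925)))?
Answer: 5122893435681/4993 - 36537*√6/21925 ≈ 1.0260e+9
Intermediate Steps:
G(r, Q) = √6 (G(r, Q) = √(-42 + 48) = √6)
(36324 + q(180))*(28080 + (7673/4993 + G(-12, -122)/(-21925))) = (36324 + 213)*(28080 + (7673/4993 + √6/(-21925))) = 36537*(28080 + (7673*(1/4993) + √6*(-1/21925))) = 36537*(28080 + (7673/4993 - √6/21925)) = 36537*(140211113/4993 - √6/21925) = 5122893435681/4993 - 36537*√6/21925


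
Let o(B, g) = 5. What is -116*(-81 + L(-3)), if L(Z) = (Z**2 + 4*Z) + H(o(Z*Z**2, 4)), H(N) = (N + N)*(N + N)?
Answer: -1856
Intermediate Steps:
H(N) = 4*N**2 (H(N) = (2*N)*(2*N) = 4*N**2)
L(Z) = 100 + Z**2 + 4*Z (L(Z) = (Z**2 + 4*Z) + 4*5**2 = (Z**2 + 4*Z) + 4*25 = (Z**2 + 4*Z) + 100 = 100 + Z**2 + 4*Z)
-116*(-81 + L(-3)) = -116*(-81 + (100 + (-3)**2 + 4*(-3))) = -116*(-81 + (100 + 9 - 12)) = -116*(-81 + 97) = -116*16 = -1856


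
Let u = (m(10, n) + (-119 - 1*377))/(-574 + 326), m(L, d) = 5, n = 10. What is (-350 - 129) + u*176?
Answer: -4047/31 ≈ -130.55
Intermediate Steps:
u = 491/248 (u = (5 + (-119 - 1*377))/(-574 + 326) = (5 + (-119 - 377))/(-248) = (5 - 496)*(-1/248) = -491*(-1/248) = 491/248 ≈ 1.9798)
(-350 - 129) + u*176 = (-350 - 129) + (491/248)*176 = -479 + 10802/31 = -4047/31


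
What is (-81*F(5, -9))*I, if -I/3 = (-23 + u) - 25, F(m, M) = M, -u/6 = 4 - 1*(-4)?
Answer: 209952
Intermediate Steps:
u = -48 (u = -6*(4 - 1*(-4)) = -6*(4 + 4) = -6*8 = -48)
I = 288 (I = -3*((-23 - 48) - 25) = -3*(-71 - 25) = -3*(-96) = 288)
(-81*F(5, -9))*I = -81*(-9)*288 = 729*288 = 209952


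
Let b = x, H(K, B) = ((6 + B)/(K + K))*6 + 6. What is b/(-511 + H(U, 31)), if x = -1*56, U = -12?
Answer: 224/2057 ≈ 0.10890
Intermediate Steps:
H(K, B) = 6 + 3*(6 + B)/K (H(K, B) = ((6 + B)/((2*K)))*6 + 6 = ((6 + B)*(1/(2*K)))*6 + 6 = ((6 + B)/(2*K))*6 + 6 = 3*(6 + B)/K + 6 = 6 + 3*(6 + B)/K)
x = -56
b = -56
b/(-511 + H(U, 31)) = -56/(-511 + 3*(6 + 31 + 2*(-12))/(-12)) = -56/(-511 + 3*(-1/12)*(6 + 31 - 24)) = -56/(-511 + 3*(-1/12)*13) = -56/(-511 - 13/4) = -56/(-2057/4) = -56*(-4/2057) = 224/2057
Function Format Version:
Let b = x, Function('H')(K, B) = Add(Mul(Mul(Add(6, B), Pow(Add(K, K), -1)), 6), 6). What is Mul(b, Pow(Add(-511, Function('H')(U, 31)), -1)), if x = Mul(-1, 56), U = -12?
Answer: Rational(224, 2057) ≈ 0.10890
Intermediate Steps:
Function('H')(K, B) = Add(6, Mul(3, Pow(K, -1), Add(6, B))) (Function('H')(K, B) = Add(Mul(Mul(Add(6, B), Pow(Mul(2, K), -1)), 6), 6) = Add(Mul(Mul(Add(6, B), Mul(Rational(1, 2), Pow(K, -1))), 6), 6) = Add(Mul(Mul(Rational(1, 2), Pow(K, -1), Add(6, B)), 6), 6) = Add(Mul(3, Pow(K, -1), Add(6, B)), 6) = Add(6, Mul(3, Pow(K, -1), Add(6, B))))
x = -56
b = -56
Mul(b, Pow(Add(-511, Function('H')(U, 31)), -1)) = Mul(-56, Pow(Add(-511, Mul(3, Pow(-12, -1), Add(6, 31, Mul(2, -12)))), -1)) = Mul(-56, Pow(Add(-511, Mul(3, Rational(-1, 12), Add(6, 31, -24))), -1)) = Mul(-56, Pow(Add(-511, Mul(3, Rational(-1, 12), 13)), -1)) = Mul(-56, Pow(Add(-511, Rational(-13, 4)), -1)) = Mul(-56, Pow(Rational(-2057, 4), -1)) = Mul(-56, Rational(-4, 2057)) = Rational(224, 2057)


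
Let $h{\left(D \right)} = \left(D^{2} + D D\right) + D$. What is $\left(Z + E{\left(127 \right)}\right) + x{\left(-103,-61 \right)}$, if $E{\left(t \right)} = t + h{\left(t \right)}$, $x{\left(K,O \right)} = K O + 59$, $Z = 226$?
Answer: $39080$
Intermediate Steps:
$x{\left(K,O \right)} = 59 + K O$
$h{\left(D \right)} = D + 2 D^{2}$ ($h{\left(D \right)} = \left(D^{2} + D^{2}\right) + D = 2 D^{2} + D = D + 2 D^{2}$)
$E{\left(t \right)} = t + t \left(1 + 2 t\right)$
$\left(Z + E{\left(127 \right)}\right) + x{\left(-103,-61 \right)} = \left(226 + 2 \cdot 127 \left(1 + 127\right)\right) + \left(59 - -6283\right) = \left(226 + 2 \cdot 127 \cdot 128\right) + \left(59 + 6283\right) = \left(226 + 32512\right) + 6342 = 32738 + 6342 = 39080$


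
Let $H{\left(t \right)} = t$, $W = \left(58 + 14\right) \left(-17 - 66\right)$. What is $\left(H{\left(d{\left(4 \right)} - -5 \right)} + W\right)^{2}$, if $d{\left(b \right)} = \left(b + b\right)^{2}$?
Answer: $34892649$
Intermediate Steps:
$d{\left(b \right)} = 4 b^{2}$ ($d{\left(b \right)} = \left(2 b\right)^{2} = 4 b^{2}$)
$W = -5976$ ($W = 72 \left(-83\right) = -5976$)
$\left(H{\left(d{\left(4 \right)} - -5 \right)} + W\right)^{2} = \left(\left(4 \cdot 4^{2} - -5\right) - 5976\right)^{2} = \left(\left(4 \cdot 16 + 5\right) - 5976\right)^{2} = \left(\left(64 + 5\right) - 5976\right)^{2} = \left(69 - 5976\right)^{2} = \left(-5907\right)^{2} = 34892649$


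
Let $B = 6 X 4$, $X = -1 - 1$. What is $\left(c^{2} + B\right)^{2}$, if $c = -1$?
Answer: $2209$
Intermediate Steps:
$X = -2$
$B = -48$ ($B = 6 \left(-2\right) 4 = \left(-12\right) 4 = -48$)
$\left(c^{2} + B\right)^{2} = \left(\left(-1\right)^{2} - 48\right)^{2} = \left(1 - 48\right)^{2} = \left(-47\right)^{2} = 2209$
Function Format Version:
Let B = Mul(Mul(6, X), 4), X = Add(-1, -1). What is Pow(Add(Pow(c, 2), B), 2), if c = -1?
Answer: 2209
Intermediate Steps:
X = -2
B = -48 (B = Mul(Mul(6, -2), 4) = Mul(-12, 4) = -48)
Pow(Add(Pow(c, 2), B), 2) = Pow(Add(Pow(-1, 2), -48), 2) = Pow(Add(1, -48), 2) = Pow(-47, 2) = 2209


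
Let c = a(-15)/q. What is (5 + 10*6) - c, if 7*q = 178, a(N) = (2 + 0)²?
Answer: 5771/89 ≈ 64.843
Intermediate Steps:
a(N) = 4 (a(N) = 2² = 4)
q = 178/7 (q = (⅐)*178 = 178/7 ≈ 25.429)
c = 14/89 (c = 4/(178/7) = 4*(7/178) = 14/89 ≈ 0.15730)
(5 + 10*6) - c = (5 + 10*6) - 1*14/89 = (5 + 60) - 14/89 = 65 - 14/89 = 5771/89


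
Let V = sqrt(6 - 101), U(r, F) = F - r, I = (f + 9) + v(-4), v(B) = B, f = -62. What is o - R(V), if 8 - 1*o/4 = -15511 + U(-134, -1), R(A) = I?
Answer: 61601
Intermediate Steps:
I = -57 (I = (-62 + 9) - 4 = -53 - 4 = -57)
V = I*sqrt(95) (V = sqrt(-95) = I*sqrt(95) ≈ 9.7468*I)
R(A) = -57
o = 61544 (o = 32 - 4*(-15511 + (-1 - 1*(-134))) = 32 - 4*(-15511 + (-1 + 134)) = 32 - 4*(-15511 + 133) = 32 - 4*(-15378) = 32 + 61512 = 61544)
o - R(V) = 61544 - 1*(-57) = 61544 + 57 = 61601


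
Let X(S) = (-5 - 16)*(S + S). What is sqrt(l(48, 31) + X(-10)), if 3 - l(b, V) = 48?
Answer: 5*sqrt(15) ≈ 19.365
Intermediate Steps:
l(b, V) = -45 (l(b, V) = 3 - 1*48 = 3 - 48 = -45)
X(S) = -42*S
sqrt(l(48, 31) + X(-10)) = sqrt(-45 - 42*(-10)) = sqrt(-45 + 420) = sqrt(375) = 5*sqrt(15)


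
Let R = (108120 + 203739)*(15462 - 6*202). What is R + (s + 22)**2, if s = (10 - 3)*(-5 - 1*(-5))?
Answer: 4443991234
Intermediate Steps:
s = 0 (s = 7*(-5 + 5) = 7*0 = 0)
R = 4443990750 (R = 311859*(15462 - 1212) = 311859*14250 = 4443990750)
R + (s + 22)**2 = 4443990750 + (0 + 22)**2 = 4443990750 + 22**2 = 4443990750 + 484 = 4443991234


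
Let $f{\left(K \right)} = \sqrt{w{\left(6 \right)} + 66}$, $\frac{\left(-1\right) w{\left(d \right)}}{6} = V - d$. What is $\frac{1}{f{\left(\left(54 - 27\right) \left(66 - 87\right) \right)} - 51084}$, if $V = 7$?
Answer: $- \frac{4257}{217464583} - \frac{\sqrt{15}}{1304787498} \approx -1.9579 \cdot 10^{-5}$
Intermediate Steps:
$w{\left(d \right)} = -42 + 6 d$ ($w{\left(d \right)} = - 6 \left(7 - d\right) = -42 + 6 d$)
$f{\left(K \right)} = 2 \sqrt{15}$ ($f{\left(K \right)} = \sqrt{\left(-42 + 6 \cdot 6\right) + 66} = \sqrt{\left(-42 + 36\right) + 66} = \sqrt{-6 + 66} = \sqrt{60} = 2 \sqrt{15}$)
$\frac{1}{f{\left(\left(54 - 27\right) \left(66 - 87\right) \right)} - 51084} = \frac{1}{2 \sqrt{15} - 51084} = \frac{1}{-51084 + 2 \sqrt{15}}$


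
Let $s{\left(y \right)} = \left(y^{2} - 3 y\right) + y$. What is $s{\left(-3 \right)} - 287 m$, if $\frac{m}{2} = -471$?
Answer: $270369$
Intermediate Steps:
$m = -942$ ($m = 2 \left(-471\right) = -942$)
$s{\left(y \right)} = y^{2} - 2 y$
$s{\left(-3 \right)} - 287 m = - 3 \left(-2 - 3\right) - -270354 = \left(-3\right) \left(-5\right) + 270354 = 15 + 270354 = 270369$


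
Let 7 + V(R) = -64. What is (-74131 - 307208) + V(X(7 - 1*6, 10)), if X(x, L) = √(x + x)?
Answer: -381410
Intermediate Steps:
X(x, L) = √2*√x (X(x, L) = √(2*x) = √2*√x)
V(R) = -71 (V(R) = -7 - 64 = -71)
(-74131 - 307208) + V(X(7 - 1*6, 10)) = (-74131 - 307208) - 71 = -381339 - 71 = -381410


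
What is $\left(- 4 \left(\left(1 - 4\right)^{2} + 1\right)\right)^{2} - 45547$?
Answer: $-43947$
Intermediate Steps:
$\left(- 4 \left(\left(1 - 4\right)^{2} + 1\right)\right)^{2} - 45547 = \left(- 4 \left(\left(-3\right)^{2} + 1\right)\right)^{2} - 45547 = \left(- 4 \left(9 + 1\right)\right)^{2} - 45547 = \left(\left(-4\right) 10\right)^{2} - 45547 = \left(-40\right)^{2} - 45547 = 1600 - 45547 = -43947$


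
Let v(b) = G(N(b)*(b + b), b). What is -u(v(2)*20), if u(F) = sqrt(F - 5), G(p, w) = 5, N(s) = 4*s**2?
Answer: -sqrt(95) ≈ -9.7468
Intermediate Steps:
v(b) = 5
u(F) = sqrt(-5 + F)
-u(v(2)*20) = -sqrt(-5 + 5*20) = -sqrt(-5 + 100) = -sqrt(95)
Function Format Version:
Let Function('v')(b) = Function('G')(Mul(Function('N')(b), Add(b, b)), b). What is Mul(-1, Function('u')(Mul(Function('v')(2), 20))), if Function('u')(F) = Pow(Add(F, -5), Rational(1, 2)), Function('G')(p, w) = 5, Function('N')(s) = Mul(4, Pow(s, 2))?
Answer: Mul(-1, Pow(95, Rational(1, 2))) ≈ -9.7468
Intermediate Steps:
Function('v')(b) = 5
Function('u')(F) = Pow(Add(-5, F), Rational(1, 2))
Mul(-1, Function('u')(Mul(Function('v')(2), 20))) = Mul(-1, Pow(Add(-5, Mul(5, 20)), Rational(1, 2))) = Mul(-1, Pow(Add(-5, 100), Rational(1, 2))) = Mul(-1, Pow(95, Rational(1, 2)))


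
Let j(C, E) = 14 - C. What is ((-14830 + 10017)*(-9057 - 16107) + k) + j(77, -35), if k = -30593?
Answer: 121083676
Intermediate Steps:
((-14830 + 10017)*(-9057 - 16107) + k) + j(77, -35) = ((-14830 + 10017)*(-9057 - 16107) - 30593) + (14 - 1*77) = (-4813*(-25164) - 30593) + (14 - 77) = (121114332 - 30593) - 63 = 121083739 - 63 = 121083676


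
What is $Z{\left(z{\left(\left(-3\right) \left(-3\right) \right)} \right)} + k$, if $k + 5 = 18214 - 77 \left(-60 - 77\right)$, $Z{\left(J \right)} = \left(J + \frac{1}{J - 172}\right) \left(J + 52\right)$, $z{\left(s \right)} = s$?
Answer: $\frac{4776980}{163} \approx 29307.0$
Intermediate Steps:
$Z{\left(J \right)} = \left(52 + J\right) \left(J + \frac{1}{-172 + J}\right)$ ($Z{\left(J \right)} = \left(J + \frac{1}{-172 + J}\right) \left(52 + J\right) = \left(52 + J\right) \left(J + \frac{1}{-172 + J}\right)$)
$k = 28758$ ($k = -5 + \left(18214 - 77 \left(-60 - 77\right)\right) = -5 + \left(18214 - 77 \left(-137\right)\right) = -5 + \left(18214 - -10549\right) = -5 + \left(18214 + 10549\right) = -5 + 28763 = 28758$)
$Z{\left(z{\left(\left(-3\right) \left(-3\right) \right)} \right)} + k = \frac{52 + \left(\left(-3\right) \left(-3\right)\right)^{3} - 8943 \left(\left(-3\right) \left(-3\right)\right) - 120 \left(\left(-3\right) \left(-3\right)\right)^{2}}{-172 - -9} + 28758 = \frac{52 + 9^{3} - 80487 - 120 \cdot 9^{2}}{-172 + 9} + 28758 = \frac{52 + 729 - 80487 - 9720}{-163} + 28758 = - \frac{52 + 729 - 80487 - 9720}{163} + 28758 = \left(- \frac{1}{163}\right) \left(-89426\right) + 28758 = \frac{89426}{163} + 28758 = \frac{4776980}{163}$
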